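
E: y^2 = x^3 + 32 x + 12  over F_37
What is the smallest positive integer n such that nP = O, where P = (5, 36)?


Compute successive multiples of P until we hit O:
  1P = (5, 36)
  2P = (31, 23)
  3P = (29, 13)
  4P = (0, 7)
  5P = (2, 11)
  6P = (9, 17)
  7P = (34, 0)
  8P = (9, 20)
  ... (continuing to 14P)
  14P = O

ord(P) = 14


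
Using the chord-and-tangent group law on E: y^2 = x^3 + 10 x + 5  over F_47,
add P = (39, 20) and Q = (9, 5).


P != Q, so use the chord formula.
s = (y2 - y1) / (x2 - x1) = (32) / (17) mod 47 = 24
x3 = s^2 - x1 - x2 mod 47 = 24^2 - 39 - 9 = 11
y3 = s (x1 - x3) - y1 mod 47 = 24 * (39 - 11) - 20 = 41

P + Q = (11, 41)


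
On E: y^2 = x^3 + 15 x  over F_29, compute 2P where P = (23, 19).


Doubling: s = (3 x1^2 + a) / (2 y1)
s = (3*23^2 + 15) / (2*19) mod 29 = 4
x3 = s^2 - 2 x1 mod 29 = 4^2 - 2*23 = 28
y3 = s (x1 - x3) - y1 mod 29 = 4 * (23 - 28) - 19 = 19

2P = (28, 19)


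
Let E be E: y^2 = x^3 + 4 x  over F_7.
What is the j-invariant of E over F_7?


Delta = -16(4 a^3 + 27 b^2) mod 7 = 6
-1728 * (4 a)^3 = -1728 * (4*4)^3 mod 7 = 1
j = 1 * 6^(-1) mod 7 = 6

j = 6 (mod 7)


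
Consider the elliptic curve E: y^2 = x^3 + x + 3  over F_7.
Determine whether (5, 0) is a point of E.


Check whether y^2 = x^3 + 1 x + 3 (mod 7) for (x, y) = (5, 0).
LHS: y^2 = 0^2 mod 7 = 0
RHS: x^3 + 1 x + 3 = 5^3 + 1*5 + 3 mod 7 = 0
LHS = RHS

Yes, on the curve


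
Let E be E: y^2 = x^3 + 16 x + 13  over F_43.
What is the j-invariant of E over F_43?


Delta = -16(4 a^3 + 27 b^2) mod 43 = 33
-1728 * (4 a)^3 = -1728 * (4*16)^3 mod 43 = 1
j = 1 * 33^(-1) mod 43 = 30

j = 30 (mod 43)


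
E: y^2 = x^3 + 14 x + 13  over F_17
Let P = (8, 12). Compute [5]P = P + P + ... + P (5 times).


k = 5 = 101_2 (binary, LSB first: 101)
Double-and-add from P = (8, 12):
  bit 0 = 1: acc = O + (8, 12) = (8, 12)
  bit 1 = 0: acc unchanged = (8, 12)
  bit 2 = 1: acc = (8, 12) + (2, 7) = (11, 11)

5P = (11, 11)


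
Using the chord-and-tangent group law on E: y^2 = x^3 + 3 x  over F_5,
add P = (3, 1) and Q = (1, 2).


P != Q, so use the chord formula.
s = (y2 - y1) / (x2 - x1) = (1) / (3) mod 5 = 2
x3 = s^2 - x1 - x2 mod 5 = 2^2 - 3 - 1 = 0
y3 = s (x1 - x3) - y1 mod 5 = 2 * (3 - 0) - 1 = 0

P + Q = (0, 0)


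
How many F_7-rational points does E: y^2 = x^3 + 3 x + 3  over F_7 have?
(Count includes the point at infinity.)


For each x in F_7, count y with y^2 = x^3 + 3 x + 3 mod 7:
  x = 1: RHS = 0, y in [0]  -> 1 point(s)
  x = 3: RHS = 4, y in [2, 5]  -> 2 point(s)
  x = 4: RHS = 2, y in [3, 4]  -> 2 point(s)
Affine points: 5. Add the point at infinity: total = 6.

#E(F_7) = 6


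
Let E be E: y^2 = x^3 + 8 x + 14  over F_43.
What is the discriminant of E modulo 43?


4 a^3 + 27 b^2 = 4*8^3 + 27*14^2 = 2048 + 5292 = 7340
Delta = -16 * (7340) = -117440
Delta mod 43 = 36

Delta = 36 (mod 43)


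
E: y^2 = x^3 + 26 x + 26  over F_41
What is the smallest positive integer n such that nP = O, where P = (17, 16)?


Compute successive multiples of P until we hit O:
  1P = (17, 16)
  2P = (8, 34)
  3P = (20, 31)
  4P = (29, 6)
  5P = (31, 23)
  6P = (24, 1)
  7P = (23, 32)
  8P = (40, 32)
  ... (continuing to 39P)
  39P = O

ord(P) = 39


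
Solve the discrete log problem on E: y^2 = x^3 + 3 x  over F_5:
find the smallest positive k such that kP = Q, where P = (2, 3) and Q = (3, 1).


Enumerate multiples of P until we hit Q = (3, 1):
  1P = (2, 3)
  2P = (1, 2)
  3P = (3, 1)
Match found at i = 3.

k = 3


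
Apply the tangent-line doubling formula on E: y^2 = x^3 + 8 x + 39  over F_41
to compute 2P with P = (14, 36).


Doubling: s = (3 x1^2 + a) / (2 y1)
s = (3*14^2 + 8) / (2*36) mod 41 = 6
x3 = s^2 - 2 x1 mod 41 = 6^2 - 2*14 = 8
y3 = s (x1 - x3) - y1 mod 41 = 6 * (14 - 8) - 36 = 0

2P = (8, 0)


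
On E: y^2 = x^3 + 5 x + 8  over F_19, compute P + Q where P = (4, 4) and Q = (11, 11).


P != Q, so use the chord formula.
s = (y2 - y1) / (x2 - x1) = (7) / (7) mod 19 = 1
x3 = s^2 - x1 - x2 mod 19 = 1^2 - 4 - 11 = 5
y3 = s (x1 - x3) - y1 mod 19 = 1 * (4 - 5) - 4 = 14

P + Q = (5, 14)


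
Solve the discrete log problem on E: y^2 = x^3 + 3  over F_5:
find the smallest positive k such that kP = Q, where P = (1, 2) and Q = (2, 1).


Enumerate multiples of P until we hit Q = (2, 1):
  1P = (1, 2)
  2P = (2, 1)
Match found at i = 2.

k = 2


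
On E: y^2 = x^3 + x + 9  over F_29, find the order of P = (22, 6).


Compute successive multiples of P until we hit O:
  1P = (22, 6)
  2P = (5, 20)
  3P = (9, 14)
  4P = (20, 24)
  5P = (10, 2)
  6P = (10, 27)
  7P = (20, 5)
  8P = (9, 15)
  ... (continuing to 11P)
  11P = O

ord(P) = 11


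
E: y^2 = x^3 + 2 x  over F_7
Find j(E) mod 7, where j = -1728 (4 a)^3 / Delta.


Delta = -16(4 a^3 + 27 b^2) mod 7 = 6
-1728 * (4 a)^3 = -1728 * (4*2)^3 mod 7 = 1
j = 1 * 6^(-1) mod 7 = 6

j = 6 (mod 7)


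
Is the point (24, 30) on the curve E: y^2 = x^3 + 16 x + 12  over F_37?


Check whether y^2 = x^3 + 16 x + 12 (mod 37) for (x, y) = (24, 30).
LHS: y^2 = 30^2 mod 37 = 12
RHS: x^3 + 16 x + 12 = 24^3 + 16*24 + 12 mod 37 = 12
LHS = RHS

Yes, on the curve


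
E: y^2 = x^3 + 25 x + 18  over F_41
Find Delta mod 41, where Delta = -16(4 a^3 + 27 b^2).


4 a^3 + 27 b^2 = 4*25^3 + 27*18^2 = 62500 + 8748 = 71248
Delta = -16 * (71248) = -1139968
Delta mod 41 = 37

Delta = 37 (mod 41)


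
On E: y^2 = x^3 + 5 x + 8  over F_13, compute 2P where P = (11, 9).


k = 2 = 10_2 (binary, LSB first: 01)
Double-and-add from P = (11, 9):
  bit 0 = 0: acc unchanged = O
  bit 1 = 1: acc = O + (1, 12) = (1, 12)

2P = (1, 12)


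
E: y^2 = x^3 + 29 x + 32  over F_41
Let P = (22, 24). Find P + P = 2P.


Doubling: s = (3 x1^2 + a) / (2 y1)
s = (3*22^2 + 29) / (2*24) mod 41 = 30
x3 = s^2 - 2 x1 mod 41 = 30^2 - 2*22 = 36
y3 = s (x1 - x3) - y1 mod 41 = 30 * (22 - 36) - 24 = 7

2P = (36, 7)


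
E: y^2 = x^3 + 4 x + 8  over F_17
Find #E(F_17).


For each x in F_17, count y with y^2 = x^3 + 4 x + 8 mod 17:
  x = 0: RHS = 8, y in [5, 12]  -> 2 point(s)
  x = 1: RHS = 13, y in [8, 9]  -> 2 point(s)
  x = 3: RHS = 13, y in [8, 9]  -> 2 point(s)
  x = 5: RHS = 0, y in [0]  -> 1 point(s)
  x = 8: RHS = 8, y in [5, 12]  -> 2 point(s)
  x = 9: RHS = 8, y in [5, 12]  -> 2 point(s)
  x = 12: RHS = 16, y in [4, 13]  -> 2 point(s)
  x = 13: RHS = 13, y in [8, 9]  -> 2 point(s)
  x = 15: RHS = 9, y in [3, 14]  -> 2 point(s)
Affine points: 17. Add the point at infinity: total = 18.

#E(F_17) = 18


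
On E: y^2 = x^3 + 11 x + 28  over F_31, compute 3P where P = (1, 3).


k = 3 = 11_2 (binary, LSB first: 11)
Double-and-add from P = (1, 3):
  bit 0 = 1: acc = O + (1, 3) = (1, 3)
  bit 1 = 1: acc = (1, 3) + (0, 20) = (9, 9)

3P = (9, 9)


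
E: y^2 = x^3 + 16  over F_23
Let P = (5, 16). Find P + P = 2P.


Doubling: s = (3 x1^2 + a) / (2 y1)
s = (3*5^2 + 0) / (2*16) mod 23 = 16
x3 = s^2 - 2 x1 mod 23 = 16^2 - 2*5 = 16
y3 = s (x1 - x3) - y1 mod 23 = 16 * (5 - 16) - 16 = 15

2P = (16, 15)


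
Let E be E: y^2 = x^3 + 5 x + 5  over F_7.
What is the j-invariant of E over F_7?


Delta = -16(4 a^3 + 27 b^2) mod 7 = 2
-1728 * (4 a)^3 = -1728 * (4*5)^3 mod 7 = 6
j = 6 * 2^(-1) mod 7 = 3

j = 3 (mod 7)


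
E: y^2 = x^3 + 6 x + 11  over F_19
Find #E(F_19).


For each x in F_19, count y with y^2 = x^3 + 6 x + 11 mod 19:
  x = 0: RHS = 11, y in [7, 12]  -> 2 point(s)
  x = 4: RHS = 4, y in [2, 17]  -> 2 point(s)
  x = 6: RHS = 16, y in [4, 15]  -> 2 point(s)
  x = 7: RHS = 16, y in [4, 15]  -> 2 point(s)
  x = 8: RHS = 1, y in [1, 18]  -> 2 point(s)
  x = 10: RHS = 7, y in [8, 11]  -> 2 point(s)
  x = 12: RHS = 6, y in [5, 14]  -> 2 point(s)
  x = 13: RHS = 6, y in [5, 14]  -> 2 point(s)
  x = 16: RHS = 4, y in [2, 17]  -> 2 point(s)
  x = 18: RHS = 4, y in [2, 17]  -> 2 point(s)
Affine points: 20. Add the point at infinity: total = 21.

#E(F_19) = 21


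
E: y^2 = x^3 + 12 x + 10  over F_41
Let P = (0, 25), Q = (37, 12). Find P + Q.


P != Q, so use the chord formula.
s = (y2 - y1) / (x2 - x1) = (28) / (37) mod 41 = 34
x3 = s^2 - x1 - x2 mod 41 = 34^2 - 0 - 37 = 12
y3 = s (x1 - x3) - y1 mod 41 = 34 * (0 - 12) - 25 = 18

P + Q = (12, 18)


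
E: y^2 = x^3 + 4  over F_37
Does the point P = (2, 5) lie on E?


Check whether y^2 = x^3 + 0 x + 4 (mod 37) for (x, y) = (2, 5).
LHS: y^2 = 5^2 mod 37 = 25
RHS: x^3 + 0 x + 4 = 2^3 + 0*2 + 4 mod 37 = 12
LHS != RHS

No, not on the curve


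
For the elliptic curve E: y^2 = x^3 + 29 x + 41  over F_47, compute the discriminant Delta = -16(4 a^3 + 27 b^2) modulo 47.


4 a^3 + 27 b^2 = 4*29^3 + 27*41^2 = 97556 + 45387 = 142943
Delta = -16 * (142943) = -2287088
Delta mod 47 = 26

Delta = 26 (mod 47)


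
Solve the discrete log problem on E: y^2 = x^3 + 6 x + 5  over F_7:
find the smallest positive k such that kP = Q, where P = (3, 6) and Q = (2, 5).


Enumerate multiples of P until we hit Q = (2, 5):
  1P = (3, 6)
  2P = (2, 2)
  3P = (4, 4)
  4P = (4, 3)
  5P = (2, 5)
Match found at i = 5.

k = 5


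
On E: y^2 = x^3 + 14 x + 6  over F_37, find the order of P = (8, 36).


Compute successive multiples of P until we hit O:
  1P = (8, 36)
  2P = (11, 14)
  3P = (6, 11)
  4P = (22, 11)
  5P = (10, 31)
  6P = (16, 21)
  7P = (9, 26)
  8P = (9, 11)
  ... (continuing to 15P)
  15P = O

ord(P) = 15


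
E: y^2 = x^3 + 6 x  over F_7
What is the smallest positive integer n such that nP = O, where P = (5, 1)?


Compute successive multiples of P until we hit O:
  1P = (5, 1)
  2P = (1, 0)
  3P = (5, 6)
  4P = O

ord(P) = 4


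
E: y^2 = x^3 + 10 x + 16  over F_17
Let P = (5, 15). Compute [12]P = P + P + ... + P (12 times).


k = 12 = 1100_2 (binary, LSB first: 0011)
Double-and-add from P = (5, 15):
  bit 0 = 0: acc unchanged = O
  bit 1 = 0: acc unchanged = O
  bit 2 = 1: acc = O + (4, 1) = (4, 1)
  bit 3 = 1: acc = (4, 1) + (0, 13) = (5, 2)

12P = (5, 2)


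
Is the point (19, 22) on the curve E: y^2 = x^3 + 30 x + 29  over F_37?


Check whether y^2 = x^3 + 30 x + 29 (mod 37) for (x, y) = (19, 22).
LHS: y^2 = 22^2 mod 37 = 3
RHS: x^3 + 30 x + 29 = 19^3 + 30*19 + 29 mod 37 = 21
LHS != RHS

No, not on the curve


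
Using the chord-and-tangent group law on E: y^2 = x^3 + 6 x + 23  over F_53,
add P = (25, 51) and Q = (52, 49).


P != Q, so use the chord formula.
s = (y2 - y1) / (x2 - x1) = (51) / (27) mod 53 = 49
x3 = s^2 - x1 - x2 mod 53 = 49^2 - 25 - 52 = 45
y3 = s (x1 - x3) - y1 mod 53 = 49 * (25 - 45) - 51 = 29

P + Q = (45, 29)


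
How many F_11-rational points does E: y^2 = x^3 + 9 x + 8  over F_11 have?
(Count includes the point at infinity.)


For each x in F_11, count y with y^2 = x^3 + 9 x + 8 mod 11:
  x = 2: RHS = 1, y in [1, 10]  -> 2 point(s)
  x = 4: RHS = 9, y in [3, 8]  -> 2 point(s)
  x = 6: RHS = 3, y in [5, 6]  -> 2 point(s)
  x = 8: RHS = 9, y in [3, 8]  -> 2 point(s)
  x = 9: RHS = 4, y in [2, 9]  -> 2 point(s)
  x = 10: RHS = 9, y in [3, 8]  -> 2 point(s)
Affine points: 12. Add the point at infinity: total = 13.

#E(F_11) = 13


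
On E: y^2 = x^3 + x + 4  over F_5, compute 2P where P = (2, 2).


Doubling: s = (3 x1^2 + a) / (2 y1)
s = (3*2^2 + 1) / (2*2) mod 5 = 2
x3 = s^2 - 2 x1 mod 5 = 2^2 - 2*2 = 0
y3 = s (x1 - x3) - y1 mod 5 = 2 * (2 - 0) - 2 = 2

2P = (0, 2)


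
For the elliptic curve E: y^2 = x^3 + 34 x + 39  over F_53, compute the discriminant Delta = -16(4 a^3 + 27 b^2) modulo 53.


4 a^3 + 27 b^2 = 4*34^3 + 27*39^2 = 157216 + 41067 = 198283
Delta = -16 * (198283) = -3172528
Delta mod 53 = 52

Delta = 52 (mod 53)


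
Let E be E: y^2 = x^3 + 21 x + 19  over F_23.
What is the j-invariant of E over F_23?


Delta = -16(4 a^3 + 27 b^2) mod 23 = 17
-1728 * (4 a)^3 = -1728 * (4*21)^3 mod 23 = 18
j = 18 * 17^(-1) mod 23 = 20

j = 20 (mod 23)


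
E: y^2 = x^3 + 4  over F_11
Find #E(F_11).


For each x in F_11, count y with y^2 = x^3 + 0 x + 4 mod 11:
  x = 0: RHS = 4, y in [2, 9]  -> 2 point(s)
  x = 1: RHS = 5, y in [4, 7]  -> 2 point(s)
  x = 2: RHS = 1, y in [1, 10]  -> 2 point(s)
  x = 3: RHS = 9, y in [3, 8]  -> 2 point(s)
  x = 6: RHS = 0, y in [0]  -> 1 point(s)
  x = 10: RHS = 3, y in [5, 6]  -> 2 point(s)
Affine points: 11. Add the point at infinity: total = 12.

#E(F_11) = 12


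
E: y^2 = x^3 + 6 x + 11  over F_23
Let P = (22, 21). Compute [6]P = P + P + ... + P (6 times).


k = 6 = 110_2 (binary, LSB first: 011)
Double-and-add from P = (22, 21):
  bit 0 = 0: acc unchanged = O
  bit 1 = 1: acc = O + (20, 9) = (20, 9)
  bit 2 = 1: acc = (20, 9) + (10, 17) = (1, 8)

6P = (1, 8)


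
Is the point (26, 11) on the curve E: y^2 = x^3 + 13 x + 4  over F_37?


Check whether y^2 = x^3 + 13 x + 4 (mod 37) for (x, y) = (26, 11).
LHS: y^2 = 11^2 mod 37 = 10
RHS: x^3 + 13 x + 4 = 26^3 + 13*26 + 4 mod 37 = 10
LHS = RHS

Yes, on the curve


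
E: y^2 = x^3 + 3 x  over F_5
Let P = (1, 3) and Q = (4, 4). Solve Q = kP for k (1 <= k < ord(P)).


Enumerate multiples of P until we hit Q = (4, 4):
  1P = (1, 3)
  2P = (4, 4)
Match found at i = 2.

k = 2


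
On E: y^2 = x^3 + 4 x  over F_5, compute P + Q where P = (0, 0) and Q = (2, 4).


P != Q, so use the chord formula.
s = (y2 - y1) / (x2 - x1) = (4) / (2) mod 5 = 2
x3 = s^2 - x1 - x2 mod 5 = 2^2 - 0 - 2 = 2
y3 = s (x1 - x3) - y1 mod 5 = 2 * (0 - 2) - 0 = 1

P + Q = (2, 1)


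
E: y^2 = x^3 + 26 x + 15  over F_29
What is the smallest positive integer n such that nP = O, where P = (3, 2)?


Compute successive multiples of P until we hit O:
  1P = (3, 2)
  2P = (1, 10)
  3P = (12, 5)
  4P = (27, 19)
  5P = (21, 7)
  6P = (10, 17)
  7P = (20, 3)
  8P = (5, 3)
  ... (continuing to 27P)
  27P = O

ord(P) = 27


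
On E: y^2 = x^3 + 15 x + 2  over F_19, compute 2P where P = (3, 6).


Doubling: s = (3 x1^2 + a) / (2 y1)
s = (3*3^2 + 15) / (2*6) mod 19 = 13
x3 = s^2 - 2 x1 mod 19 = 13^2 - 2*3 = 11
y3 = s (x1 - x3) - y1 mod 19 = 13 * (3 - 11) - 6 = 4

2P = (11, 4)


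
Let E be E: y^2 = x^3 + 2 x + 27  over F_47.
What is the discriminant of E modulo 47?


4 a^3 + 27 b^2 = 4*2^3 + 27*27^2 = 32 + 19683 = 19715
Delta = -16 * (19715) = -315440
Delta mod 47 = 24

Delta = 24 (mod 47)


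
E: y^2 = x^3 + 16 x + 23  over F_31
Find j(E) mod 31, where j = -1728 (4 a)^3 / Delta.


Delta = -16(4 a^3 + 27 b^2) mod 31 = 27
-1728 * (4 a)^3 = -1728 * (4*16)^3 mod 31 = 2
j = 2 * 27^(-1) mod 31 = 15

j = 15 (mod 31)


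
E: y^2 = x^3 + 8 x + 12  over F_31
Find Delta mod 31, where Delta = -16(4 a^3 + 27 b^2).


4 a^3 + 27 b^2 = 4*8^3 + 27*12^2 = 2048 + 3888 = 5936
Delta = -16 * (5936) = -94976
Delta mod 31 = 8

Delta = 8 (mod 31)


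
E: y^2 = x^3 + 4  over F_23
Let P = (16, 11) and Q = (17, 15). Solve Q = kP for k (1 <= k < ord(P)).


Enumerate multiples of P until we hit Q = (17, 15):
  1P = (16, 11)
  2P = (3, 10)
  3P = (7, 18)
  4P = (6, 17)
  5P = (17, 8)
  6P = (22, 7)
  7P = (11, 1)
  8P = (0, 21)
  9P = (2, 9)
  10P = (13, 19)
  11P = (19, 20)
  12P = (20, 0)
  13P = (19, 3)
  14P = (13, 4)
  15P = (2, 14)
  16P = (0, 2)
  17P = (11, 22)
  18P = (22, 16)
  19P = (17, 15)
Match found at i = 19.

k = 19


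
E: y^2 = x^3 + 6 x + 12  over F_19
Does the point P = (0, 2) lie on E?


Check whether y^2 = x^3 + 6 x + 12 (mod 19) for (x, y) = (0, 2).
LHS: y^2 = 2^2 mod 19 = 4
RHS: x^3 + 6 x + 12 = 0^3 + 6*0 + 12 mod 19 = 12
LHS != RHS

No, not on the curve


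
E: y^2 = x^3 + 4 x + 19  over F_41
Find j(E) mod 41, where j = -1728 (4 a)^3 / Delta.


Delta = -16(4 a^3 + 27 b^2) mod 41 = 16
-1728 * (4 a)^3 = -1728 * (4*4)^3 mod 41 = 24
j = 24 * 16^(-1) mod 41 = 22

j = 22 (mod 41)


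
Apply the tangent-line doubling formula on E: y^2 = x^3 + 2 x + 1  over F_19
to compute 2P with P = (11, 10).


Doubling: s = (3 x1^2 + a) / (2 y1)
s = (3*11^2 + 2) / (2*10) mod 19 = 4
x3 = s^2 - 2 x1 mod 19 = 4^2 - 2*11 = 13
y3 = s (x1 - x3) - y1 mod 19 = 4 * (11 - 13) - 10 = 1

2P = (13, 1)


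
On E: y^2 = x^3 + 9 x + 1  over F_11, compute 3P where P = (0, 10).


k = 3 = 11_2 (binary, LSB first: 11)
Double-and-add from P = (0, 10):
  bit 0 = 1: acc = O + (0, 10) = (0, 10)
  bit 1 = 1: acc = (0, 10) + (1, 0) = (0, 1)

3P = (0, 1)


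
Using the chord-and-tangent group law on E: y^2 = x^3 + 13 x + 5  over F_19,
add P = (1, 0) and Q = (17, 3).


P != Q, so use the chord formula.
s = (y2 - y1) / (x2 - x1) = (3) / (16) mod 19 = 18
x3 = s^2 - x1 - x2 mod 19 = 18^2 - 1 - 17 = 2
y3 = s (x1 - x3) - y1 mod 19 = 18 * (1 - 2) - 0 = 1

P + Q = (2, 1)


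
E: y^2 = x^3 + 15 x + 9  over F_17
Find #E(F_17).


For each x in F_17, count y with y^2 = x^3 + 15 x + 9 mod 17:
  x = 0: RHS = 9, y in [3, 14]  -> 2 point(s)
  x = 1: RHS = 8, y in [5, 12]  -> 2 point(s)
  x = 2: RHS = 13, y in [8, 9]  -> 2 point(s)
  x = 3: RHS = 13, y in [8, 9]  -> 2 point(s)
  x = 6: RHS = 9, y in [3, 14]  -> 2 point(s)
  x = 7: RHS = 15, y in [7, 10]  -> 2 point(s)
  x = 11: RHS = 9, y in [3, 14]  -> 2 point(s)
  x = 12: RHS = 13, y in [8, 9]  -> 2 point(s)
  x = 13: RHS = 4, y in [2, 15]  -> 2 point(s)
Affine points: 18. Add the point at infinity: total = 19.

#E(F_17) = 19


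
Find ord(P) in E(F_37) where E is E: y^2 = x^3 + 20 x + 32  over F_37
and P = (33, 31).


Compute successive multiples of P until we hit O:
  1P = (33, 31)
  2P = (36, 23)
  3P = (8, 1)
  4P = (30, 17)
  5P = (4, 18)
  6P = (9, 4)
  7P = (35, 13)
  8P = (13, 11)
  ... (continuing to 35P)
  35P = O

ord(P) = 35


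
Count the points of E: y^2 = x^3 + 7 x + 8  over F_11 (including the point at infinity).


For each x in F_11, count y with y^2 = x^3 + 7 x + 8 mod 11:
  x = 1: RHS = 5, y in [4, 7]  -> 2 point(s)
  x = 3: RHS = 1, y in [1, 10]  -> 2 point(s)
  x = 4: RHS = 1, y in [1, 10]  -> 2 point(s)
  x = 5: RHS = 3, y in [5, 6]  -> 2 point(s)
  x = 7: RHS = 4, y in [2, 9]  -> 2 point(s)
  x = 8: RHS = 4, y in [2, 9]  -> 2 point(s)
  x = 10: RHS = 0, y in [0]  -> 1 point(s)
Affine points: 13. Add the point at infinity: total = 14.

#E(F_11) = 14


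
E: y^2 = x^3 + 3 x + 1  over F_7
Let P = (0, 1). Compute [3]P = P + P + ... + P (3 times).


k = 3 = 11_2 (binary, LSB first: 11)
Double-and-add from P = (0, 1):
  bit 0 = 1: acc = O + (0, 1) = (0, 1)
  bit 1 = 1: acc = (0, 1) + (4, 0) = (0, 6)

3P = (0, 6)


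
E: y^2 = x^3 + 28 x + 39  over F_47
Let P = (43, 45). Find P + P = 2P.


Doubling: s = (3 x1^2 + a) / (2 y1)
s = (3*43^2 + 28) / (2*45) mod 47 = 28
x3 = s^2 - 2 x1 mod 47 = 28^2 - 2*43 = 40
y3 = s (x1 - x3) - y1 mod 47 = 28 * (43 - 40) - 45 = 39

2P = (40, 39)


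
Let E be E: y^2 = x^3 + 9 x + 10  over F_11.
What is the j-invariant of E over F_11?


Delta = -16(4 a^3 + 27 b^2) mod 11 = 3
-1728 * (4 a)^3 = -1728 * (4*9)^3 mod 11 = 6
j = 6 * 3^(-1) mod 11 = 2

j = 2 (mod 11)


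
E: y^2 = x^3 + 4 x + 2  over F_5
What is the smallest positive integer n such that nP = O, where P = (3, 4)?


Compute successive multiples of P until we hit O:
  1P = (3, 4)
  2P = (3, 1)
  3P = O

ord(P) = 3


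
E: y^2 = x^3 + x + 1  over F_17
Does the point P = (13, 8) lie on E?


Check whether y^2 = x^3 + 1 x + 1 (mod 17) for (x, y) = (13, 8).
LHS: y^2 = 8^2 mod 17 = 13
RHS: x^3 + 1 x + 1 = 13^3 + 1*13 + 1 mod 17 = 1
LHS != RHS

No, not on the curve


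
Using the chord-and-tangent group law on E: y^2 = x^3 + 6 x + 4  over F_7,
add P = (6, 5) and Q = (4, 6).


P != Q, so use the chord formula.
s = (y2 - y1) / (x2 - x1) = (1) / (5) mod 7 = 3
x3 = s^2 - x1 - x2 mod 7 = 3^2 - 6 - 4 = 6
y3 = s (x1 - x3) - y1 mod 7 = 3 * (6 - 6) - 5 = 2

P + Q = (6, 2)


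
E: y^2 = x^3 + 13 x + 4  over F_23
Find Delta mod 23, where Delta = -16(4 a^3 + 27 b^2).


4 a^3 + 27 b^2 = 4*13^3 + 27*4^2 = 8788 + 432 = 9220
Delta = -16 * (9220) = -147520
Delta mod 23 = 2

Delta = 2 (mod 23)


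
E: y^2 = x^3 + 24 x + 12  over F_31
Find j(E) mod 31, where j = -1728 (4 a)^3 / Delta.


Delta = -16(4 a^3 + 27 b^2) mod 31 = 13
-1728 * (4 a)^3 = -1728 * (4*24)^3 mod 31 = 30
j = 30 * 13^(-1) mod 31 = 19

j = 19 (mod 31)


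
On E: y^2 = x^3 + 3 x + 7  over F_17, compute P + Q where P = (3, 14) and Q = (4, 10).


P != Q, so use the chord formula.
s = (y2 - y1) / (x2 - x1) = (13) / (1) mod 17 = 13
x3 = s^2 - x1 - x2 mod 17 = 13^2 - 3 - 4 = 9
y3 = s (x1 - x3) - y1 mod 17 = 13 * (3 - 9) - 14 = 10

P + Q = (9, 10)


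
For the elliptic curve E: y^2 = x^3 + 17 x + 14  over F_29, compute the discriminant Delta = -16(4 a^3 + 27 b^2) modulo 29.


4 a^3 + 27 b^2 = 4*17^3 + 27*14^2 = 19652 + 5292 = 24944
Delta = -16 * (24944) = -399104
Delta mod 29 = 23

Delta = 23 (mod 29)


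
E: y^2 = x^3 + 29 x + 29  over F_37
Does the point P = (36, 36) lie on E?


Check whether y^2 = x^3 + 29 x + 29 (mod 37) for (x, y) = (36, 36).
LHS: y^2 = 36^2 mod 37 = 1
RHS: x^3 + 29 x + 29 = 36^3 + 29*36 + 29 mod 37 = 36
LHS != RHS

No, not on the curve


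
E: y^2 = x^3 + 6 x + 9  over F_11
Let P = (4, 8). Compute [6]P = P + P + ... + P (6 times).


k = 6 = 110_2 (binary, LSB first: 011)
Double-and-add from P = (4, 8):
  bit 0 = 0: acc unchanged = O
  bit 1 = 1: acc = O + (7, 8) = (7, 8)
  bit 2 = 1: acc = (7, 8) + (1, 4) = (1, 7)

6P = (1, 7)


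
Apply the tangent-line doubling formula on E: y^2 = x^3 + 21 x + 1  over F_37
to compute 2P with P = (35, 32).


Doubling: s = (3 x1^2 + a) / (2 y1)
s = (3*35^2 + 21) / (2*32) mod 37 = 30
x3 = s^2 - 2 x1 mod 37 = 30^2 - 2*35 = 16
y3 = s (x1 - x3) - y1 mod 37 = 30 * (35 - 16) - 32 = 20

2P = (16, 20)


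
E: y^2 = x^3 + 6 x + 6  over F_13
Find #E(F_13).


For each x in F_13, count y with y^2 = x^3 + 6 x + 6 mod 13:
  x = 1: RHS = 0, y in [0]  -> 1 point(s)
  x = 2: RHS = 0, y in [0]  -> 1 point(s)
  x = 3: RHS = 12, y in [5, 8]  -> 2 point(s)
  x = 4: RHS = 3, y in [4, 9]  -> 2 point(s)
  x = 7: RHS = 1, y in [1, 12]  -> 2 point(s)
  x = 9: RHS = 9, y in [3, 10]  -> 2 point(s)
  x = 10: RHS = 0, y in [0]  -> 1 point(s)
  x = 11: RHS = 12, y in [5, 8]  -> 2 point(s)
  x = 12: RHS = 12, y in [5, 8]  -> 2 point(s)
Affine points: 15. Add the point at infinity: total = 16.

#E(F_13) = 16


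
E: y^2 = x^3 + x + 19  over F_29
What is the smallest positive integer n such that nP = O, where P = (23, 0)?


Compute successive multiples of P until we hit O:
  1P = (23, 0)
  2P = O

ord(P) = 2


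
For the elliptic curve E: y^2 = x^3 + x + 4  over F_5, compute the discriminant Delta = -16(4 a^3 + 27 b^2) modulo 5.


4 a^3 + 27 b^2 = 4*1^3 + 27*4^2 = 4 + 432 = 436
Delta = -16 * (436) = -6976
Delta mod 5 = 4

Delta = 4 (mod 5)


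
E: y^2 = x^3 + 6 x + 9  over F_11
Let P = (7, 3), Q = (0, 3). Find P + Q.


P != Q, so use the chord formula.
s = (y2 - y1) / (x2 - x1) = (0) / (4) mod 11 = 0
x3 = s^2 - x1 - x2 mod 11 = 0^2 - 7 - 0 = 4
y3 = s (x1 - x3) - y1 mod 11 = 0 * (7 - 4) - 3 = 8

P + Q = (4, 8)


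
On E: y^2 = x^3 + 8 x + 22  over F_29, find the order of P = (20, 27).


Compute successive multiples of P until we hit O:
  1P = (20, 27)
  2P = (17, 24)
  3P = (22, 0)
  4P = (17, 5)
  5P = (20, 2)
  6P = O

ord(P) = 6


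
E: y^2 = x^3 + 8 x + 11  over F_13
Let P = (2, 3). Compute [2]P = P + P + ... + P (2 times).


k = 2 = 10_2 (binary, LSB first: 01)
Double-and-add from P = (2, 3):
  bit 0 = 0: acc unchanged = O
  bit 1 = 1: acc = O + (10, 5) = (10, 5)

2P = (10, 5)


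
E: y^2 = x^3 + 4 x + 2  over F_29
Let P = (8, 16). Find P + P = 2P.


Doubling: s = (3 x1^2 + a) / (2 y1)
s = (3*8^2 + 4) / (2*16) mod 29 = 17
x3 = s^2 - 2 x1 mod 29 = 17^2 - 2*8 = 12
y3 = s (x1 - x3) - y1 mod 29 = 17 * (8 - 12) - 16 = 3

2P = (12, 3)


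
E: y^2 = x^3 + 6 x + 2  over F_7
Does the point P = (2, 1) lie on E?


Check whether y^2 = x^3 + 6 x + 2 (mod 7) for (x, y) = (2, 1).
LHS: y^2 = 1^2 mod 7 = 1
RHS: x^3 + 6 x + 2 = 2^3 + 6*2 + 2 mod 7 = 1
LHS = RHS

Yes, on the curve


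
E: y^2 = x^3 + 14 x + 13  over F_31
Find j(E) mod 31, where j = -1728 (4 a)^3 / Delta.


Delta = -16(4 a^3 + 27 b^2) mod 31 = 27
-1728 * (4 a)^3 = -1728 * (4*14)^3 mod 31 = 8
j = 8 * 27^(-1) mod 31 = 29

j = 29 (mod 31)


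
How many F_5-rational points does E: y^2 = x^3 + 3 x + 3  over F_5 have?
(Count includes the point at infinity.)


For each x in F_5, count y with y^2 = x^3 + 3 x + 3 mod 5:
  x = 3: RHS = 4, y in [2, 3]  -> 2 point(s)
  x = 4: RHS = 4, y in [2, 3]  -> 2 point(s)
Affine points: 4. Add the point at infinity: total = 5.

#E(F_5) = 5


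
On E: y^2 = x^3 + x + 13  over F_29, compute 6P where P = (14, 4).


k = 6 = 110_2 (binary, LSB first: 011)
Double-and-add from P = (14, 4):
  bit 0 = 0: acc unchanged = O
  bit 1 = 1: acc = O + (0, 19) = (0, 19)
  bit 2 = 1: acc = (0, 19) + (24, 17) = (4, 20)

6P = (4, 20)


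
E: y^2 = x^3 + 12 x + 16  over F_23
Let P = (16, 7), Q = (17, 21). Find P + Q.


P != Q, so use the chord formula.
s = (y2 - y1) / (x2 - x1) = (14) / (1) mod 23 = 14
x3 = s^2 - x1 - x2 mod 23 = 14^2 - 16 - 17 = 2
y3 = s (x1 - x3) - y1 mod 23 = 14 * (16 - 2) - 7 = 5

P + Q = (2, 5)


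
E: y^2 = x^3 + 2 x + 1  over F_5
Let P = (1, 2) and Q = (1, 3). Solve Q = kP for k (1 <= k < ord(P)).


Enumerate multiples of P until we hit Q = (1, 3):
  1P = (1, 2)
  2P = (3, 3)
  3P = (0, 1)
  4P = (0, 4)
  5P = (3, 2)
  6P = (1, 3)
Match found at i = 6.

k = 6


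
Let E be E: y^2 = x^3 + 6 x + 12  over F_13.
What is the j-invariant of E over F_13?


Delta = -16(4 a^3 + 27 b^2) mod 13 = 5
-1728 * (4 a)^3 = -1728 * (4*6)^3 mod 13 = 5
j = 5 * 5^(-1) mod 13 = 1

j = 1 (mod 13)


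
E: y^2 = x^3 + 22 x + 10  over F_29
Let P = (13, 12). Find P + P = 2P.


Doubling: s = (3 x1^2 + a) / (2 y1)
s = (3*13^2 + 22) / (2*12) mod 29 = 16
x3 = s^2 - 2 x1 mod 29 = 16^2 - 2*13 = 27
y3 = s (x1 - x3) - y1 mod 29 = 16 * (13 - 27) - 12 = 25

2P = (27, 25)


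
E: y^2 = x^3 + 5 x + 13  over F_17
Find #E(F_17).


For each x in F_17, count y with y^2 = x^3 + 5 x + 13 mod 17:
  x = 0: RHS = 13, y in [8, 9]  -> 2 point(s)
  x = 1: RHS = 2, y in [6, 11]  -> 2 point(s)
  x = 3: RHS = 4, y in [2, 15]  -> 2 point(s)
  x = 6: RHS = 4, y in [2, 15]  -> 2 point(s)
  x = 7: RHS = 0, y in [0]  -> 1 point(s)
  x = 8: RHS = 4, y in [2, 15]  -> 2 point(s)
  x = 10: RHS = 9, y in [3, 14]  -> 2 point(s)
  x = 12: RHS = 16, y in [4, 13]  -> 2 point(s)
Affine points: 15. Add the point at infinity: total = 16.

#E(F_17) = 16


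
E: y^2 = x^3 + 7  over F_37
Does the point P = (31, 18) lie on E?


Check whether y^2 = x^3 + 0 x + 7 (mod 37) for (x, y) = (31, 18).
LHS: y^2 = 18^2 mod 37 = 28
RHS: x^3 + 0 x + 7 = 31^3 + 0*31 + 7 mod 37 = 13
LHS != RHS

No, not on the curve


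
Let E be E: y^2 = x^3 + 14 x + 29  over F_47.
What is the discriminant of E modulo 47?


4 a^3 + 27 b^2 = 4*14^3 + 27*29^2 = 10976 + 22707 = 33683
Delta = -16 * (33683) = -538928
Delta mod 47 = 21

Delta = 21 (mod 47)


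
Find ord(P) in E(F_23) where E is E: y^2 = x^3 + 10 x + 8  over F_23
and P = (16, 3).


Compute successive multiples of P until we hit O:
  1P = (16, 3)
  2P = (17, 13)
  3P = (21, 16)
  4P = (13, 14)
  5P = (10, 21)
  6P = (6, 13)
  7P = (2, 6)
  8P = (0, 10)
  ... (continuing to 22P)
  22P = O

ord(P) = 22


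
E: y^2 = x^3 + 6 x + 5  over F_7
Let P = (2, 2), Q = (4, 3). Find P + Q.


P != Q, so use the chord formula.
s = (y2 - y1) / (x2 - x1) = (1) / (2) mod 7 = 4
x3 = s^2 - x1 - x2 mod 7 = 4^2 - 2 - 4 = 3
y3 = s (x1 - x3) - y1 mod 7 = 4 * (2 - 3) - 2 = 1

P + Q = (3, 1)


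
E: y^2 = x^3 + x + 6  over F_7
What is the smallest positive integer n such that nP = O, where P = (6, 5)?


Compute successive multiples of P until we hit O:
  1P = (6, 5)
  2P = (3, 6)
  3P = (2, 3)
  4P = (1, 1)
  5P = (4, 5)
  6P = (4, 2)
  7P = (1, 6)
  8P = (2, 4)
  ... (continuing to 11P)
  11P = O

ord(P) = 11


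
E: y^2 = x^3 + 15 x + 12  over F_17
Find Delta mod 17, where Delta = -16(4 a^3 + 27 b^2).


4 a^3 + 27 b^2 = 4*15^3 + 27*12^2 = 13500 + 3888 = 17388
Delta = -16 * (17388) = -278208
Delta mod 17 = 14

Delta = 14 (mod 17)


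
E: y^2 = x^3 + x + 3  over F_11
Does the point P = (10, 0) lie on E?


Check whether y^2 = x^3 + 1 x + 3 (mod 11) for (x, y) = (10, 0).
LHS: y^2 = 0^2 mod 11 = 0
RHS: x^3 + 1 x + 3 = 10^3 + 1*10 + 3 mod 11 = 1
LHS != RHS

No, not on the curve


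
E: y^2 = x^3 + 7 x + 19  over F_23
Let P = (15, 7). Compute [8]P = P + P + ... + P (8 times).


k = 8 = 1000_2 (binary, LSB first: 0001)
Double-and-add from P = (15, 7):
  bit 0 = 0: acc unchanged = O
  bit 1 = 0: acc unchanged = O
  bit 2 = 0: acc unchanged = O
  bit 3 = 1: acc = O + (2, 15) = (2, 15)

8P = (2, 15)


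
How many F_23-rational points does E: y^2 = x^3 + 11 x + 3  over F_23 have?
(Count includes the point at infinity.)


For each x in F_23, count y with y^2 = x^3 + 11 x + 3 mod 23:
  x = 0: RHS = 3, y in [7, 16]  -> 2 point(s)
  x = 6: RHS = 9, y in [3, 20]  -> 2 point(s)
  x = 7: RHS = 9, y in [3, 20]  -> 2 point(s)
  x = 9: RHS = 3, y in [7, 16]  -> 2 point(s)
  x = 10: RHS = 9, y in [3, 20]  -> 2 point(s)
  x = 11: RHS = 6, y in [11, 12]  -> 2 point(s)
  x = 12: RHS = 0, y in [0]  -> 1 point(s)
  x = 14: RHS = 3, y in [7, 16]  -> 2 point(s)
  x = 15: RHS = 1, y in [1, 22]  -> 2 point(s)
  x = 20: RHS = 12, y in [9, 14]  -> 2 point(s)
Affine points: 19. Add the point at infinity: total = 20.

#E(F_23) = 20


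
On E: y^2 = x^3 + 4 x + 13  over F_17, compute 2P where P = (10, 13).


Doubling: s = (3 x1^2 + a) / (2 y1)
s = (3*10^2 + 4) / (2*13) mod 17 = 13
x3 = s^2 - 2 x1 mod 17 = 13^2 - 2*10 = 13
y3 = s (x1 - x3) - y1 mod 17 = 13 * (10 - 13) - 13 = 16

2P = (13, 16)


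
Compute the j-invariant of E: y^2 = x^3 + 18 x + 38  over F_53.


Delta = -16(4 a^3 + 27 b^2) mod 53 = 33
-1728 * (4 a)^3 = -1728 * (4*18)^3 mod 53 = 38
j = 38 * 33^(-1) mod 53 = 14

j = 14 (mod 53)


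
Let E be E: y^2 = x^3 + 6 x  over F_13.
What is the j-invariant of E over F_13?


Delta = -16(4 a^3 + 27 b^2) mod 13 = 8
-1728 * (4 a)^3 = -1728 * (4*6)^3 mod 13 = 5
j = 5 * 8^(-1) mod 13 = 12

j = 12 (mod 13)


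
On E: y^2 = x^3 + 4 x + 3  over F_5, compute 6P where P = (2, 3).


k = 6 = 110_2 (binary, LSB first: 011)
Double-and-add from P = (2, 3):
  bit 0 = 0: acc unchanged = O
  bit 1 = 1: acc = O + (2, 2) = (2, 2)
  bit 2 = 1: acc = (2, 2) + (2, 3) = O

6P = O


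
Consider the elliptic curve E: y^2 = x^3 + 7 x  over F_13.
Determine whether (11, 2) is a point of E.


Check whether y^2 = x^3 + 7 x + 0 (mod 13) for (x, y) = (11, 2).
LHS: y^2 = 2^2 mod 13 = 4
RHS: x^3 + 7 x + 0 = 11^3 + 7*11 + 0 mod 13 = 4
LHS = RHS

Yes, on the curve


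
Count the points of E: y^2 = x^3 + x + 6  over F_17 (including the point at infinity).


For each x in F_17, count y with y^2 = x^3 + 1 x + 6 mod 17:
  x = 1: RHS = 8, y in [5, 12]  -> 2 point(s)
  x = 2: RHS = 16, y in [4, 13]  -> 2 point(s)
  x = 3: RHS = 2, y in [6, 11]  -> 2 point(s)
  x = 5: RHS = 0, y in [0]  -> 1 point(s)
  x = 7: RHS = 16, y in [4, 13]  -> 2 point(s)
  x = 8: RHS = 16, y in [4, 13]  -> 2 point(s)
  x = 9: RHS = 13, y in [8, 9]  -> 2 point(s)
  x = 10: RHS = 13, y in [8, 9]  -> 2 point(s)
  x = 15: RHS = 13, y in [8, 9]  -> 2 point(s)
  x = 16: RHS = 4, y in [2, 15]  -> 2 point(s)
Affine points: 19. Add the point at infinity: total = 20.

#E(F_17) = 20


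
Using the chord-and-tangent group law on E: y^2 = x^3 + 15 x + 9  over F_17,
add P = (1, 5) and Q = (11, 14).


P != Q, so use the chord formula.
s = (y2 - y1) / (x2 - x1) = (9) / (10) mod 17 = 6
x3 = s^2 - x1 - x2 mod 17 = 6^2 - 1 - 11 = 7
y3 = s (x1 - x3) - y1 mod 17 = 6 * (1 - 7) - 5 = 10

P + Q = (7, 10)


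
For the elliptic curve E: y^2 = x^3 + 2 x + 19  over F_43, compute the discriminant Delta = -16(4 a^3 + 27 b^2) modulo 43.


4 a^3 + 27 b^2 = 4*2^3 + 27*19^2 = 32 + 9747 = 9779
Delta = -16 * (9779) = -156464
Delta mod 43 = 13

Delta = 13 (mod 43)


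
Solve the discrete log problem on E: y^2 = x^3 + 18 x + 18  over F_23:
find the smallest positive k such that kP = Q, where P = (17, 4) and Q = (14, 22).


Enumerate multiples of P until we hit Q = (14, 22):
  1P = (17, 4)
  2P = (20, 12)
  3P = (11, 12)
  4P = (7, 21)
  5P = (15, 11)
  6P = (9, 14)
  7P = (0, 15)
  8P = (10, 5)
  9P = (4, 4)
  10P = (2, 19)
  11P = (5, 7)
  12P = (14, 1)
  13P = (16, 20)
  14P = (16, 3)
  15P = (14, 22)
Match found at i = 15.

k = 15


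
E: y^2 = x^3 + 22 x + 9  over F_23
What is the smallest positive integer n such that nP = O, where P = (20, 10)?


Compute successive multiples of P until we hit O:
  1P = (20, 10)
  2P = (7, 0)
  3P = (20, 13)
  4P = O

ord(P) = 4


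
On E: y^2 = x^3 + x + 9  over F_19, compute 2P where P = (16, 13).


Doubling: s = (3 x1^2 + a) / (2 y1)
s = (3*16^2 + 1) / (2*13) mod 19 = 4
x3 = s^2 - 2 x1 mod 19 = 4^2 - 2*16 = 3
y3 = s (x1 - x3) - y1 mod 19 = 4 * (16 - 3) - 13 = 1

2P = (3, 1)


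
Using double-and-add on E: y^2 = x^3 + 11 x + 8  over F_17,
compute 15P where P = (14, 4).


k = 15 = 1111_2 (binary, LSB first: 1111)
Double-and-add from P = (14, 4):
  bit 0 = 1: acc = O + (14, 4) = (14, 4)
  bit 1 = 1: acc = (14, 4) + (2, 2) = (10, 8)
  bit 2 = 1: acc = (10, 8) + (11, 10) = (0, 12)
  bit 3 = 1: acc = (0, 12) + (12, 7) = (6, 16)

15P = (6, 16)


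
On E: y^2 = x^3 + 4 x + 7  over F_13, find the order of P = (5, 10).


Compute successive multiples of P until we hit O:
  1P = (5, 10)
  2P = (7, 12)
  3P = (2, 6)
  4P = (2, 7)
  5P = (7, 1)
  6P = (5, 3)
  7P = O

ord(P) = 7


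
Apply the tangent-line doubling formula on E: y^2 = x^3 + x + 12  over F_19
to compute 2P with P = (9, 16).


Doubling: s = (3 x1^2 + a) / (2 y1)
s = (3*9^2 + 1) / (2*16) mod 19 = 10
x3 = s^2 - 2 x1 mod 19 = 10^2 - 2*9 = 6
y3 = s (x1 - x3) - y1 mod 19 = 10 * (9 - 6) - 16 = 14

2P = (6, 14)


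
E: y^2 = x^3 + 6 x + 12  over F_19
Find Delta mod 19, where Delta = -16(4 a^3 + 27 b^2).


4 a^3 + 27 b^2 = 4*6^3 + 27*12^2 = 864 + 3888 = 4752
Delta = -16 * (4752) = -76032
Delta mod 19 = 6

Delta = 6 (mod 19)


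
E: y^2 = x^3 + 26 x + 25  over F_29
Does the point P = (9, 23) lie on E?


Check whether y^2 = x^3 + 26 x + 25 (mod 29) for (x, y) = (9, 23).
LHS: y^2 = 23^2 mod 29 = 7
RHS: x^3 + 26 x + 25 = 9^3 + 26*9 + 25 mod 29 = 2
LHS != RHS

No, not on the curve


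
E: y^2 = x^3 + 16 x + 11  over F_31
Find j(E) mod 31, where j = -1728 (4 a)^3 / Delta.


Delta = -16(4 a^3 + 27 b^2) mod 31 = 17
-1728 * (4 a)^3 = -1728 * (4*16)^3 mod 31 = 2
j = 2 * 17^(-1) mod 31 = 22

j = 22 (mod 31)


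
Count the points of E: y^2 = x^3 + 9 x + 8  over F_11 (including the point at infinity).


For each x in F_11, count y with y^2 = x^3 + 9 x + 8 mod 11:
  x = 2: RHS = 1, y in [1, 10]  -> 2 point(s)
  x = 4: RHS = 9, y in [3, 8]  -> 2 point(s)
  x = 6: RHS = 3, y in [5, 6]  -> 2 point(s)
  x = 8: RHS = 9, y in [3, 8]  -> 2 point(s)
  x = 9: RHS = 4, y in [2, 9]  -> 2 point(s)
  x = 10: RHS = 9, y in [3, 8]  -> 2 point(s)
Affine points: 12. Add the point at infinity: total = 13.

#E(F_11) = 13


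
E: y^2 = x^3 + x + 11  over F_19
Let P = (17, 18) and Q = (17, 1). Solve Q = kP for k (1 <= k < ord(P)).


Enumerate multiples of P until we hit Q = (17, 1):
  1P = (17, 18)
  2P = (13, 13)
  3P = (6, 10)
  4P = (16, 0)
  5P = (6, 9)
  6P = (13, 6)
  7P = (17, 1)
Match found at i = 7.

k = 7


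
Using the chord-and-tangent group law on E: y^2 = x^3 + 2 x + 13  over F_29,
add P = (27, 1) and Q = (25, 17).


P != Q, so use the chord formula.
s = (y2 - y1) / (x2 - x1) = (16) / (27) mod 29 = 21
x3 = s^2 - x1 - x2 mod 29 = 21^2 - 27 - 25 = 12
y3 = s (x1 - x3) - y1 mod 29 = 21 * (27 - 12) - 1 = 24

P + Q = (12, 24)


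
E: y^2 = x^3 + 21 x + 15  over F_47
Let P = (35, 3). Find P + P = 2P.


Doubling: s = (3 x1^2 + a) / (2 y1)
s = (3*35^2 + 21) / (2*3) mod 47 = 5
x3 = s^2 - 2 x1 mod 47 = 5^2 - 2*35 = 2
y3 = s (x1 - x3) - y1 mod 47 = 5 * (35 - 2) - 3 = 21

2P = (2, 21)


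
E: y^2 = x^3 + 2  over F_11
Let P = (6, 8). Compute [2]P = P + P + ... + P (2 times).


k = 2 = 10_2 (binary, LSB first: 01)
Double-and-add from P = (6, 8):
  bit 0 = 0: acc unchanged = O
  bit 1 = 1: acc = O + (4, 0) = (4, 0)

2P = (4, 0)


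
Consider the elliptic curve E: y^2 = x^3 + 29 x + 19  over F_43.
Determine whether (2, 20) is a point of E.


Check whether y^2 = x^3 + 29 x + 19 (mod 43) for (x, y) = (2, 20).
LHS: y^2 = 20^2 mod 43 = 13
RHS: x^3 + 29 x + 19 = 2^3 + 29*2 + 19 mod 43 = 42
LHS != RHS

No, not on the curve


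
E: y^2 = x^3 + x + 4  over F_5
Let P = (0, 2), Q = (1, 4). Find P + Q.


P != Q, so use the chord formula.
s = (y2 - y1) / (x2 - x1) = (2) / (1) mod 5 = 2
x3 = s^2 - x1 - x2 mod 5 = 2^2 - 0 - 1 = 3
y3 = s (x1 - x3) - y1 mod 5 = 2 * (0 - 3) - 2 = 2

P + Q = (3, 2)


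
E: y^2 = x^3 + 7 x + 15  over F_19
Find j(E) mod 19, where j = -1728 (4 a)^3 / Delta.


Delta = -16(4 a^3 + 27 b^2) mod 19 = 16
-1728 * (4 a)^3 = -1728 * (4*7)^3 mod 19 = 7
j = 7 * 16^(-1) mod 19 = 4

j = 4 (mod 19)


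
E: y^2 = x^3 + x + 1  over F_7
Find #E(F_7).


For each x in F_7, count y with y^2 = x^3 + 1 x + 1 mod 7:
  x = 0: RHS = 1, y in [1, 6]  -> 2 point(s)
  x = 2: RHS = 4, y in [2, 5]  -> 2 point(s)
Affine points: 4. Add the point at infinity: total = 5.

#E(F_7) = 5


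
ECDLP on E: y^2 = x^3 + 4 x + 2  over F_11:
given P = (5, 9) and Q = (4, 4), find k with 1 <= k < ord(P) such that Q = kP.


Enumerate multiples of P until we hit Q = (4, 4):
  1P = (5, 9)
  2P = (4, 7)
  3P = (6, 0)
  4P = (4, 4)
Match found at i = 4.

k = 4


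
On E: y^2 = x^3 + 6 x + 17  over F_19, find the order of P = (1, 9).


Compute successive multiples of P until we hit O:
  1P = (1, 9)
  2P = (3, 9)
  3P = (15, 10)
  4P = (0, 6)
  5P = (8, 8)
  6P = (17, 15)
  7P = (5, 18)
  8P = (5, 1)
  ... (continuing to 15P)
  15P = O

ord(P) = 15


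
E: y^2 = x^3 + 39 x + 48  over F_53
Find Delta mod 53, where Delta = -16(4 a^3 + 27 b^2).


4 a^3 + 27 b^2 = 4*39^3 + 27*48^2 = 237276 + 62208 = 299484
Delta = -16 * (299484) = -4791744
Delta mod 53 = 39

Delta = 39 (mod 53)


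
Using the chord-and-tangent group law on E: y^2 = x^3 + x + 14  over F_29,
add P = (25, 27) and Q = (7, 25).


P != Q, so use the chord formula.
s = (y2 - y1) / (x2 - x1) = (27) / (11) mod 29 = 13
x3 = s^2 - x1 - x2 mod 29 = 13^2 - 25 - 7 = 21
y3 = s (x1 - x3) - y1 mod 29 = 13 * (25 - 21) - 27 = 25

P + Q = (21, 25)


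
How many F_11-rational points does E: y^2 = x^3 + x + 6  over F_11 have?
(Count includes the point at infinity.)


For each x in F_11, count y with y^2 = x^3 + 1 x + 6 mod 11:
  x = 2: RHS = 5, y in [4, 7]  -> 2 point(s)
  x = 3: RHS = 3, y in [5, 6]  -> 2 point(s)
  x = 5: RHS = 4, y in [2, 9]  -> 2 point(s)
  x = 7: RHS = 4, y in [2, 9]  -> 2 point(s)
  x = 8: RHS = 9, y in [3, 8]  -> 2 point(s)
  x = 10: RHS = 4, y in [2, 9]  -> 2 point(s)
Affine points: 12. Add the point at infinity: total = 13.

#E(F_11) = 13


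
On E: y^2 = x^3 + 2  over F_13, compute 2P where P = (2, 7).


Doubling: s = (3 x1^2 + a) / (2 y1)
s = (3*2^2 + 0) / (2*7) mod 13 = 12
x3 = s^2 - 2 x1 mod 13 = 12^2 - 2*2 = 10
y3 = s (x1 - x3) - y1 mod 13 = 12 * (2 - 10) - 7 = 1

2P = (10, 1)


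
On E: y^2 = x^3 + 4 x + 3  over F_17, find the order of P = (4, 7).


Compute successive multiples of P until we hit O:
  1P = (4, 7)
  2P = (11, 1)
  3P = (1, 5)
  4P = (3, 5)
  5P = (14, 7)
  6P = (16, 10)
  7P = (13, 12)
  8P = (15, 2)
  ... (continuing to 20P)
  20P = O

ord(P) = 20


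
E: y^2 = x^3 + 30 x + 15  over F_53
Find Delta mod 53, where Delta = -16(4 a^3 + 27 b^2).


4 a^3 + 27 b^2 = 4*30^3 + 27*15^2 = 108000 + 6075 = 114075
Delta = -16 * (114075) = -1825200
Delta mod 53 = 14

Delta = 14 (mod 53)


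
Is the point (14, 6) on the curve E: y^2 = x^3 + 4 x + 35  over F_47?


Check whether y^2 = x^3 + 4 x + 35 (mod 47) for (x, y) = (14, 6).
LHS: y^2 = 6^2 mod 47 = 36
RHS: x^3 + 4 x + 35 = 14^3 + 4*14 + 35 mod 47 = 15
LHS != RHS

No, not on the curve


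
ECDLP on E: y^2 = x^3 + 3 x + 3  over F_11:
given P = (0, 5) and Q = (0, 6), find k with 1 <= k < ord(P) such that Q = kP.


Enumerate multiples of P until we hit Q = (0, 6):
  1P = (0, 5)
  2P = (9, 0)
  3P = (0, 6)
Match found at i = 3.

k = 3
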